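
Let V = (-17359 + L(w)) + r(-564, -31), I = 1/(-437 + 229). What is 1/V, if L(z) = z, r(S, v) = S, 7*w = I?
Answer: -1456/26095889 ≈ -5.5794e-5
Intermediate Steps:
I = -1/208 (I = 1/(-208) = -1/208 ≈ -0.0048077)
w = -1/1456 (w = (1/7)*(-1/208) = -1/1456 ≈ -0.00068681)
V = -26095889/1456 (V = (-17359 - 1/1456) - 564 = -25274705/1456 - 564 = -26095889/1456 ≈ -17923.)
1/V = 1/(-26095889/1456) = -1456/26095889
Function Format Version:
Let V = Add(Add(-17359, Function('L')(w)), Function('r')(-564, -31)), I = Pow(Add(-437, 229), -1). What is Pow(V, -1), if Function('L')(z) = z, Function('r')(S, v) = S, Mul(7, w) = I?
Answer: Rational(-1456, 26095889) ≈ -5.5794e-5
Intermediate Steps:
I = Rational(-1, 208) (I = Pow(-208, -1) = Rational(-1, 208) ≈ -0.0048077)
w = Rational(-1, 1456) (w = Mul(Rational(1, 7), Rational(-1, 208)) = Rational(-1, 1456) ≈ -0.00068681)
V = Rational(-26095889, 1456) (V = Add(Add(-17359, Rational(-1, 1456)), -564) = Add(Rational(-25274705, 1456), -564) = Rational(-26095889, 1456) ≈ -17923.)
Pow(V, -1) = Pow(Rational(-26095889, 1456), -1) = Rational(-1456, 26095889)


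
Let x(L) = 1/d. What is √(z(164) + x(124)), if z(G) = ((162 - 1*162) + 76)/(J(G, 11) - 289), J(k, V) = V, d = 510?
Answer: I*√1363994490/70890 ≈ 0.52098*I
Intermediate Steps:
z(G) = -38/139 (z(G) = ((162 - 1*162) + 76)/(11 - 289) = ((162 - 162) + 76)/(-278) = (0 + 76)*(-1/278) = 76*(-1/278) = -38/139)
x(L) = 1/510
√(z(164) + x(124)) = √(-38/139 + 1/510) = √(-19241/70890) = I*√1363994490/70890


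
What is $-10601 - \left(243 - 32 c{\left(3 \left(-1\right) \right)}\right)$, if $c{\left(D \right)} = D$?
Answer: $-10940$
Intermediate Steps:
$-10601 - \left(243 - 32 c{\left(3 \left(-1\right) \right)}\right) = -10601 - \left(243 - 32 \cdot 3 \left(-1\right)\right) = -10601 - \left(243 - -96\right) = -10601 - \left(243 + 96\right) = -10601 - 339 = -10940$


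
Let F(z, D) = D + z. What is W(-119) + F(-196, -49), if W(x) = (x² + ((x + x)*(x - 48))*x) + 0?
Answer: -4715858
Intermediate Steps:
W(x) = x² + 2*x²*(-48 + x) (W(x) = (x² + ((2*x)*(-48 + x))*x) + 0 = (x² + (2*x*(-48 + x))*x) + 0 = (x² + 2*x²*(-48 + x)) + 0 = x² + 2*x²*(-48 + x))
W(-119) + F(-196, -49) = (-119)²*(-95 + 2*(-119)) + (-49 - 196) = 14161*(-95 - 238) - 245 = 14161*(-333) - 245 = -4715613 - 245 = -4715858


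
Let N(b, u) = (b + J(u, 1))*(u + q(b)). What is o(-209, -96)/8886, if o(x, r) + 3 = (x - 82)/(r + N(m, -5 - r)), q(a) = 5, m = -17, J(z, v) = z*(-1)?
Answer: -7/20928 ≈ -0.00033448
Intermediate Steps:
J(z, v) = -z
N(b, u) = (5 + u)*(b - u) (N(b, u) = (b - u)*(u + 5) = (b - u)*(5 + u) = (5 + u)*(b - u))
o(x, r) = -3 + (-82 + x)/(25 - (-5 - r)**2 + 23*r) (o(x, r) = -3 + (x - 82)/(r + (-(-5 - r)**2 - 5*(-5 - r) + 5*(-17) - 17*(-5 - r))) = -3 + (-82 + x)/(r + (-(-5 - r)**2 + (25 + 5*r) - 85 + (85 + 17*r))) = -3 + (-82 + x)/(r + (25 - (-5 - r)**2 + 22*r)) = -3 + (-82 + x)/(25 - (-5 - r)**2 + 23*r))
o(-209, -96)/8886 = ((82 - 1*(-209) - 3*(-96)**2 + 39*(-96))/((-96)*(-13 - 96)))/8886 = -1/96*(82 + 209 - 3*9216 - 3744)/(-109)*(1/8886) = -1/96*(-1/109)*(82 + 209 - 27648 - 3744)*(1/8886) = -1/96*(-1/109)*(-31101)*(1/8886) = -10367/3488*1/8886 = -7/20928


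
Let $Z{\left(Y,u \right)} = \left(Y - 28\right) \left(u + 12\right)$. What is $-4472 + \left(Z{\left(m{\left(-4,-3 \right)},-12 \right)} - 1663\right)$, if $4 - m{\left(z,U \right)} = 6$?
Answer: $-6135$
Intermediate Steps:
$m{\left(z,U \right)} = -2$ ($m{\left(z,U \right)} = 4 - 6 = -2$)
$Z{\left(Y,u \right)} = \left(-28 + Y\right) \left(12 + u\right)$
$-4472 + \left(Z{\left(m{\left(-4,-3 \right)},-12 \right)} - 1663\right) = -4472 - 1663 = -6135$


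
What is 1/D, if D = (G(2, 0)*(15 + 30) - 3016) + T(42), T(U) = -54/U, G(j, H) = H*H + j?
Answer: -7/20491 ≈ -0.00034161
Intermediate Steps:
G(j, H) = j + H**2 (G(j, H) = H**2 + j = j + H**2)
D = -20491/7 (D = ((2 + 0**2)*(15 + 30) - 3016) - 54/42 = ((2 + 0)*45 - 3016) - 54*1/42 = (2*45 - 3016) - 9/7 = (90 - 3016) - 9/7 = -2926 - 9/7 = -20491/7 ≈ -2927.3)
1/D = 1/(-20491/7) = -7/20491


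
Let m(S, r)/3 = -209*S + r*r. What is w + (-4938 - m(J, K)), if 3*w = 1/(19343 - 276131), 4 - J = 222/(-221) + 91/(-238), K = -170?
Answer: -15026376987059/170250444 ≈ -88260.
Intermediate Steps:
J = 2381/442 (J = 4 - (222/(-221) + 91/(-238)) = 4 - (222*(-1/221) + 91*(-1/238)) = 4 - (-222/221 - 13/34) = 4 - 1*(-613/442) = 4 + 613/442 = 2381/442 ≈ 5.3869)
m(S, r) = -627*S + 3*r**2 (m(S, r) = 3*(-209*S + r*r) = 3*(-209*S + r**2) = 3*(r**2 - 209*S) = -627*S + 3*r**2)
w = -1/770364 (w = 1/(3*(19343 - 276131)) = (1/3)/(-256788) = (1/3)*(-1/256788) = -1/770364 ≈ -1.2981e-6)
w + (-4938 - m(J, K)) = -1/770364 + (-4938 - (-627*2381/442 + 3*(-170)**2)) = -1/770364 + (-4938 - (-1492887/442 + 3*28900)) = -1/770364 + (-4938 - (-1492887/442 + 86700)) = -1/770364 + (-4938 - 1*36828513/442) = -1/770364 + (-4938 - 36828513/442) = -1/770364 - 39011109/442 = -15026376987059/170250444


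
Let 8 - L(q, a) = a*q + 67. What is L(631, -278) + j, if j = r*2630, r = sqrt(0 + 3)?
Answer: 175359 + 2630*sqrt(3) ≈ 1.7991e+5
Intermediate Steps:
L(q, a) = -59 - a*q (L(q, a) = 8 - (a*q + 67) = 8 - (67 + a*q) = 8 + (-67 - a*q) = -59 - a*q)
r = sqrt(3) ≈ 1.7320
j = 2630*sqrt(3) (j = sqrt(3)*2630 = 2630*sqrt(3) ≈ 4555.3)
L(631, -278) + j = (-59 - 1*(-278)*631) + 2630*sqrt(3) = (-59 + 175418) + 2630*sqrt(3) = 175359 + 2630*sqrt(3)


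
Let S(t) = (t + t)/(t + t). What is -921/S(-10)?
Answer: -921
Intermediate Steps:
S(t) = 1 (S(t) = (2*t)/((2*t)) = (2*t)*(1/(2*t)) = 1)
-921/S(-10) = -921/1 = -921*1 = -921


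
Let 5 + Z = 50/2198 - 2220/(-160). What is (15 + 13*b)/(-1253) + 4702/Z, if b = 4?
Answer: 51793758609/98020937 ≈ 528.39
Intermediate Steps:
Z = 78229/8792 (Z = -5 + (50/2198 - 2220/(-160)) = -5 + (50*(1/2198) - 2220*(-1/160)) = -5 + (25/1099 + 111/8) = -5 + 122189/8792 = 78229/8792 ≈ 8.8978)
(15 + 13*b)/(-1253) + 4702/Z = (15 + 13*4)/(-1253) + 4702/(78229/8792) = (15 + 52)*(-1/1253) + 4702*(8792/78229) = 67*(-1/1253) + 41339984/78229 = -67/1253 + 41339984/78229 = 51793758609/98020937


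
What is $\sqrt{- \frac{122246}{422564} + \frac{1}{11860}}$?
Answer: $\frac{i \sqrt{113498457760393185}}{626451130} \approx 0.53778 i$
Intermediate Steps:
$\sqrt{- \frac{122246}{422564} + \frac{1}{11860}} = \sqrt{\left(-122246\right) \frac{1}{422564} + \frac{1}{11860}} = \sqrt{- \frac{61123}{211282} + \frac{1}{11860}} = \sqrt{- \frac{362353749}{1252902260}} = \frac{i \sqrt{113498457760393185}}{626451130}$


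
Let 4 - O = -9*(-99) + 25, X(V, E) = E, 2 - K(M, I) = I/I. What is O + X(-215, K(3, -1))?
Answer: -911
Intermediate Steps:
K(M, I) = 1 (K(M, I) = 2 - I/I = 2 - 1*1 = 2 - 1 = 1)
O = -912 (O = 4 - (-9*(-99) + 25) = 4 - (891 + 25) = 4 - 1*916 = 4 - 916 = -912)
O + X(-215, K(3, -1)) = -912 + 1 = -911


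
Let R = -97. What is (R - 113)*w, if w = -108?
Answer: 22680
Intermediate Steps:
(R - 113)*w = (-97 - 113)*(-108) = -210*(-108) = 22680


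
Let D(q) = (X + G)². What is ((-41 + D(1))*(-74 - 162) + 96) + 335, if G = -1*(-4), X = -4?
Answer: 10107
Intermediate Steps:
G = 4
D(q) = 0 (D(q) = (-4 + 4)² = 0² = 0)
((-41 + D(1))*(-74 - 162) + 96) + 335 = ((-41 + 0)*(-74 - 162) + 96) + 335 = (-41*(-236) + 96) + 335 = (9676 + 96) + 335 = 9772 + 335 = 10107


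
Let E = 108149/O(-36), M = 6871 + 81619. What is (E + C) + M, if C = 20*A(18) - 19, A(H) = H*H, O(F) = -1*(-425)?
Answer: 40462324/425 ≈ 95206.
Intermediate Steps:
O(F) = 425
M = 88490
A(H) = H**2
E = 108149/425 ≈ 254.47
C = 6461 (C = 20*18**2 - 19 = 20*324 - 19 = 6480 - 19 = 6461)
(E + C) + M = (108149/425 + 6461) + 88490 = 2854074/425 + 88490 = 40462324/425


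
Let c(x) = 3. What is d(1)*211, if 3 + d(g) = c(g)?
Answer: 0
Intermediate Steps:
d(g) = 0 (d(g) = -3 + 3 = 0)
d(1)*211 = 0*211 = 0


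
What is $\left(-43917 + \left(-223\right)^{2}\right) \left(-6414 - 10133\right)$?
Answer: $-96171164$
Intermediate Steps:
$\left(-43917 + \left(-223\right)^{2}\right) \left(-6414 - 10133\right) = \left(-43917 + 49729\right) \left(-16547\right) = 5812 \left(-16547\right) = -96171164$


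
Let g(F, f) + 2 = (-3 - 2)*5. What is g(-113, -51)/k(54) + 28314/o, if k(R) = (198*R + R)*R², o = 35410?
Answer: 16430143471/20547856440 ≈ 0.79960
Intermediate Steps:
g(F, f) = -27 (g(F, f) = -2 + (-3 - 2)*5 = -2 - 5*5 = -2 - 25 = -27)
k(R) = 199*R³ (k(R) = (199*R)*R² = 199*R³)
g(-113, -51)/k(54) + 28314/o = -27/(199*54³) + 28314/35410 = -27/(199*157464) + 28314*(1/35410) = -27/31335336 + 14157/17705 = -27*1/31335336 + 14157/17705 = -1/1160568 + 14157/17705 = 16430143471/20547856440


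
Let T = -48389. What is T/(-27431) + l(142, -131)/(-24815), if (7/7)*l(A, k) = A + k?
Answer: 1200471294/680700265 ≈ 1.7636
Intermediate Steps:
l(A, k) = A + k
T/(-27431) + l(142, -131)/(-24815) = -48389/(-27431) + (142 - 131)/(-24815) = -48389*(-1/27431) + 11*(-1/24815) = 48389/27431 - 11/24815 = 1200471294/680700265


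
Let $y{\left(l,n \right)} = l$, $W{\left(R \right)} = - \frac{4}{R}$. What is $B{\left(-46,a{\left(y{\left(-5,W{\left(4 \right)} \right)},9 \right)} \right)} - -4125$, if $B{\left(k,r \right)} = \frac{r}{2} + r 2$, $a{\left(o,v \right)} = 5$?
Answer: $\frac{8275}{2} \approx 4137.5$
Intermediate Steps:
$B{\left(k,r \right)} = \frac{5 r}{2}$ ($B{\left(k,r \right)} = r \frac{1}{2} + 2 r = \frac{r}{2} + 2 r = \frac{5 r}{2}$)
$B{\left(-46,a{\left(y{\left(-5,W{\left(4 \right)} \right)},9 \right)} \right)} - -4125 = \frac{5}{2} \cdot 5 - -4125 = \frac{25}{2} + 4125 = \frac{8275}{2}$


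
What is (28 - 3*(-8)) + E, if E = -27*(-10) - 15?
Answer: 307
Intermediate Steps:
E = 255 (E = 270 - 15 = 255)
(28 - 3*(-8)) + E = (28 - 3*(-8)) + 255 = (28 + 24) + 255 = 52 + 255 = 307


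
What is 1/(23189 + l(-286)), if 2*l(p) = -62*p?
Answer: 1/32055 ≈ 3.1196e-5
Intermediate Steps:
l(p) = -31*p (l(p) = (-62*p)/2 = -31*p)
1/(23189 + l(-286)) = 1/(23189 - 31*(-286)) = 1/(23189 + 8866) = 1/32055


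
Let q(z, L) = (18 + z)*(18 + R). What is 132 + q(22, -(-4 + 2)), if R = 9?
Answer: 1212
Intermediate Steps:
q(z, L) = 486 + 27*z (q(z, L) = (18 + z)*(18 + 9) = (18 + z)*27 = 486 + 27*z)
132 + q(22, -(-4 + 2)) = 132 + (486 + 27*22) = 132 + (486 + 594) = 132 + 1080 = 1212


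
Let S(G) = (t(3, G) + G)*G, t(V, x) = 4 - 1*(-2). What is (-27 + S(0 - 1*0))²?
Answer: 729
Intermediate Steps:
t(V, x) = 6 (t(V, x) = 4 + 2 = 6)
S(G) = G*(6 + G) (S(G) = (6 + G)*G = G*(6 + G))
(-27 + S(0 - 1*0))² = (-27 + (0 - 1*0)*(6 + (0 - 1*0)))² = (-27 + (0 + 0)*(6 + (0 + 0)))² = (-27 + 0*(6 + 0))² = (-27 + 0*6)² = (-27 + 0)² = (-27)² = 729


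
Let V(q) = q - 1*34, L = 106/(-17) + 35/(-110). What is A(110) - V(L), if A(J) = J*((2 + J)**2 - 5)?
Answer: 515869627/374 ≈ 1.3793e+6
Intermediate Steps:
A(J) = J*(-5 + (2 + J)**2)
L = -2451/374 (L = 106*(-1/17) + 35*(-1/110) = -106/17 - 7/22 = -2451/374 ≈ -6.5535)
V(q) = -34 + q (V(q) = q - 34 = -34 + q)
A(110) - V(L) = 110*(-5 + (2 + 110)**2) - (-34 - 2451/374) = 110*(-5 + 112**2) - 1*(-15167/374) = 110*(-5 + 12544) + 15167/374 = 110*12539 + 15167/374 = 1379290 + 15167/374 = 515869627/374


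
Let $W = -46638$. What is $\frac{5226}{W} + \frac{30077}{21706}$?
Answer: $\frac{214882595}{168720738} \approx 1.2736$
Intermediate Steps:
$\frac{5226}{W} + \frac{30077}{21706} = \frac{5226}{-46638} + \frac{30077}{21706} = 5226 \left(- \frac{1}{46638}\right) + 30077 \cdot \frac{1}{21706} = - \frac{871}{7773} + \frac{30077}{21706} = \frac{214882595}{168720738}$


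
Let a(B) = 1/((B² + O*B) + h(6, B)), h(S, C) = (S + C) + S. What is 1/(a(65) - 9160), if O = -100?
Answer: -2198/20133681 ≈ -0.00010917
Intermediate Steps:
h(S, C) = C + 2*S (h(S, C) = (C + S) + S = C + 2*S)
a(B) = 1/(12 + B² - 99*B) (a(B) = 1/((B² - 100*B) + (B + 2*6)) = 1/((B² - 100*B) + (B + 12)) = 1/((B² - 100*B) + (12 + B)) = 1/(12 + B² - 99*B))
1/(a(65) - 9160) = 1/(1/(12 + 65² - 99*65) - 9160) = 1/(1/(12 + 4225 - 6435) - 9160) = 1/(1/(-2198) - 9160) = 1/(-1/2198 - 9160) = 1/(-20133681/2198) = -2198/20133681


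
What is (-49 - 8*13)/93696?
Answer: -51/31232 ≈ -0.0016329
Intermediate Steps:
(-49 - 8*13)/93696 = (-49 - 104)*(1/93696) = -153*1/93696 = -51/31232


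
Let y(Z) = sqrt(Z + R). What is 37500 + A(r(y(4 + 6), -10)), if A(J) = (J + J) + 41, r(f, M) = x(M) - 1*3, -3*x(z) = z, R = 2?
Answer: 112625/3 ≈ 37542.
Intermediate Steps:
x(z) = -z/3
y(Z) = sqrt(2 + Z) (y(Z) = sqrt(Z + 2) = sqrt(2 + Z))
r(f, M) = -3 - M/3 (r(f, M) = -M/3 - 1*3 = -M/3 - 3 = -3 - M/3)
A(J) = 41 + 2*J (A(J) = 2*J + 41 = 41 + 2*J)
37500 + A(r(y(4 + 6), -10)) = 37500 + (41 + 2*(-3 - 1/3*(-10))) = 37500 + (41 + 2*(-3 + 10/3)) = 37500 + (41 + 2*(1/3)) = 37500 + (41 + 2/3) = 37500 + 125/3 = 112625/3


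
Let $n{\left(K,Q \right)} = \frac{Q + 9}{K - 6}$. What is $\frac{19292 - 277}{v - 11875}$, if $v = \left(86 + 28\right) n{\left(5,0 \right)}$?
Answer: $- \frac{19015}{12901} \approx -1.4739$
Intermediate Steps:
$n{\left(K,Q \right)} = \frac{9 + Q}{-6 + K}$
$v = -1026$ ($v = \left(86 + 28\right) \frac{9 + 0}{-6 + 5} = 114 \frac{1}{-1} \cdot 9 = 114 \left(\left(-1\right) 9\right) = 114 \left(-9\right) = -1026$)
$\frac{19292 - 277}{v - 11875} = \frac{19292 - 277}{-1026 - 11875} = \frac{19015}{-12901} = 19015 \left(- \frac{1}{12901}\right) = - \frac{19015}{12901}$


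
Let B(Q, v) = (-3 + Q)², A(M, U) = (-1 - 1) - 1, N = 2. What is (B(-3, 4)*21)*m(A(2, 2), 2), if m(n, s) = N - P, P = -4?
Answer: 4536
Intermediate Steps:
A(M, U) = -3 (A(M, U) = -2 - 1 = -3)
m(n, s) = 6 (m(n, s) = 2 - 1*(-4) = 2 + 4 = 6)
(B(-3, 4)*21)*m(A(2, 2), 2) = ((-3 - 3)²*21)*6 = ((-6)²*21)*6 = (36*21)*6 = 756*6 = 4536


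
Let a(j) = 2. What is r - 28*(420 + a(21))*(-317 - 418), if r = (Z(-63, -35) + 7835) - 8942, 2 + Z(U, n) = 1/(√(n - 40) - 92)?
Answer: 74149695797/8539 - 5*I*√3/8539 ≈ 8.6836e+6 - 0.0010142*I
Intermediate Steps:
Z(U, n) = -2 + 1/(-92 + √(-40 + n)) (Z(U, n) = -2 + 1/(√(n - 40) - 92) = -2 + 1/(√(-40 + n) - 92) = -2 + 1/(-92 + √(-40 + n)))
r = -1107 + (185 - 10*I*√3)/(-92 + 5*I*√3) (r = ((185 - 2*√(-40 - 35))/(-92 + √(-40 - 35)) + 7835) - 8942 = ((185 - 10*I*√3)/(-92 + √(-75)) + 7835) - 8942 = ((185 - 10*I*√3)/(-92 + 5*I*√3) + 7835) - 8942 = (7835 + (185 - 10*I*√3)/(-92 + 5*I*√3)) - 8942 = -1107 + (185 - 10*I*√3)/(-92 + 5*I*√3) ≈ -1109.0 - 0.0010142*I)
r - 28*(420 + a(21))*(-317 - 418) = (-9469843/8539 - 5*I*√3/8539) - 28*(420 + 2)*(-317 - 418) = (-9469843/8539 - 5*I*√3/8539) - 11816*(-735) = (-9469843/8539 - 5*I*√3/8539) - 28*(-310170) = (-9469843/8539 - 5*I*√3/8539) + 8684760 = 74149695797/8539 - 5*I*√3/8539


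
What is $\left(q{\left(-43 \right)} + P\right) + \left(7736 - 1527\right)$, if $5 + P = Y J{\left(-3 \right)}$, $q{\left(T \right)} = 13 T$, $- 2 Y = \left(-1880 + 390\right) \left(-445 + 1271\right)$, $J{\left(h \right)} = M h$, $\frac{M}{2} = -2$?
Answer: $7390085$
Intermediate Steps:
$M = -4$ ($M = 2 \left(-2\right) = -4$)
$J{\left(h \right)} = - 4 h$
$Y = 615370$ ($Y = - \frac{\left(-1880 + 390\right) \left(-445 + 1271\right)}{2} = - \frac{\left(-1490\right) 826}{2} = \left(- \frac{1}{2}\right) \left(-1230740\right) = 615370$)
$P = 7384435$ ($P = -5 + 615370 \left(\left(-4\right) \left(-3\right)\right) = -5 + 615370 \cdot 12 = -5 + 7384440 = 7384435$)
$\left(q{\left(-43 \right)} + P\right) + \left(7736 - 1527\right) = \left(13 \left(-43\right) + 7384435\right) + \left(7736 - 1527\right) = \left(-559 + 7384435\right) + \left(7736 - 1527\right) = 7383876 + 6209 = 7390085$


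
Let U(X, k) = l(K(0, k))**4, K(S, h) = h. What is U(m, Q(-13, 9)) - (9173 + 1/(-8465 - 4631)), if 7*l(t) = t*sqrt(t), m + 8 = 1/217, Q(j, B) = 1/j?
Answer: -1392202246429972167/151771749484264 ≈ -9173.0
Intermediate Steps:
m = -1735/217 (m = -8 + 1/217 = -1735/217 ≈ -7.9954)
l(t) = t**(3/2)/7 (l(t) = (t*sqrt(t))/7 = t**(3/2)/7)
U(X, k) = k**6/2401 (U(X, k) = (k**(3/2)/7)**4 = k**6/2401)
U(m, Q(-13, 9)) - (9173 + 1/(-8465 - 4631)) = (1/(-13))**6/2401 - (9173 + 1/(-8465 - 4631)) = (-1/13)**6/2401 - (9173 + 1/(-13096)) = (1/2401)*(1/4826809) - (9173 - 1/13096) = 1/11589168409 - 1*120129607/13096 = 1/11589168409 - 120129607/13096 = -1392202246429972167/151771749484264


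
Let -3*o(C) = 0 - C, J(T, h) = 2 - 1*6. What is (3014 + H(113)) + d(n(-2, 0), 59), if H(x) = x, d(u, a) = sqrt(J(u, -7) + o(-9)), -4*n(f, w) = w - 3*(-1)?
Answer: 3127 + I*sqrt(7) ≈ 3127.0 + 2.6458*I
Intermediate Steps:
J(T, h) = -4 (J(T, h) = 2 - 6 = -4)
n(f, w) = -3/4 - w/4 (n(f, w) = -(w - 3*(-1))/4 = -(w + 3)/4 = -(3 + w)/4 = -3/4 - w/4)
o(C) = C/3 (o(C) = -(0 - C)/3 = -(-1)*C/3 = C/3)
d(u, a) = I*sqrt(7) (d(u, a) = sqrt(-4 + (1/3)*(-9)) = sqrt(-4 - 3) = sqrt(-7) = I*sqrt(7))
(3014 + H(113)) + d(n(-2, 0), 59) = (3014 + 113) + I*sqrt(7) = 3127 + I*sqrt(7)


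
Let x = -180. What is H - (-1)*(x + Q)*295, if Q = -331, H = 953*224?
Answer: 62727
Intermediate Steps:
H = 213472
H - (-1)*(x + Q)*295 = 213472 - (-1)*(-180 - 331)*295 = 213472 - (-1)*(-511*295) = 213472 - (-1)*(-150745) = 213472 - 1*150745 = 213472 - 150745 = 62727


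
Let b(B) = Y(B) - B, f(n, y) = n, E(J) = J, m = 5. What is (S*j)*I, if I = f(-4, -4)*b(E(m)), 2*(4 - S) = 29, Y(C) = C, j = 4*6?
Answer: 0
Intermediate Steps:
j = 24
S = -21/2 (S = 4 - ½*29 = 4 - 29/2 = -21/2 ≈ -10.500)
b(B) = 0 (b(B) = B - B = 0)
I = 0 (I = -4*0 = 0)
(S*j)*I = -21/2*24*0 = -252*0 = 0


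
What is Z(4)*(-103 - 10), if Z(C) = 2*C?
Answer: -904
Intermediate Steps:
Z(4)*(-103 - 10) = (2*4)*(-103 - 10) = 8*(-113) = -904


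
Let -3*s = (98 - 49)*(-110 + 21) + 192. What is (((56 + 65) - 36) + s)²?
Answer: 19571776/9 ≈ 2.1746e+6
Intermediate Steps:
s = 4169/3 (s = -((98 - 49)*(-110 + 21) + 192)/3 = -(49*(-89) + 192)/3 = -(-4361 + 192)/3 = -⅓*(-4169) = 4169/3 ≈ 1389.7)
(((56 + 65) - 36) + s)² = (((56 + 65) - 36) + 4169/3)² = ((121 - 36) + 4169/3)² = (85 + 4169/3)² = (4424/3)² = 19571776/9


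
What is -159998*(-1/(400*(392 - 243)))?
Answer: 79999/29800 ≈ 2.6845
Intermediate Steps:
-159998*(-1/(400*(392 - 243))) = -159998/((-400*149)) = -159998/(-59600) = -159998*(-1/59600) = 79999/29800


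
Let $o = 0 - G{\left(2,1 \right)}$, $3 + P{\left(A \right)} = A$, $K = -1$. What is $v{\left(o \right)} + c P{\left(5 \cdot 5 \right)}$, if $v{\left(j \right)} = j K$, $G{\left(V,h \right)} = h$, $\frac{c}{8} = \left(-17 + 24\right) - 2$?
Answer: $881$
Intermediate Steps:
$c = 40$ ($c = 8 \left(\left(-17 + 24\right) - 2\right) = 8 \left(7 - 2\right) = 8 \cdot 5 = 40$)
$P{\left(A \right)} = -3 + A$
$o = -1$ ($o = 0 - 1 = -1$)
$v{\left(j \right)} = - j$ ($v{\left(j \right)} = j \left(-1\right) = - j$)
$v{\left(o \right)} + c P{\left(5 \cdot 5 \right)} = \left(-1\right) \left(-1\right) + 40 \left(-3 + 5 \cdot 5\right) = 1 + 40 \left(-3 + 25\right) = 1 + 40 \cdot 22 = 1 + 880 = 881$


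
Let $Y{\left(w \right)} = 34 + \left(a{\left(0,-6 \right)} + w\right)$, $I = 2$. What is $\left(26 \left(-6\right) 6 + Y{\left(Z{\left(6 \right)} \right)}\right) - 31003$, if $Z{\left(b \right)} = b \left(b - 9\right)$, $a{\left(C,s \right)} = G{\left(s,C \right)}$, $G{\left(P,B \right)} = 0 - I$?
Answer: $-31925$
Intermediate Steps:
$G{\left(P,B \right)} = -2$ ($G{\left(P,B \right)} = 0 - 2 = -2$)
$a{\left(C,s \right)} = -2$
$Z{\left(b \right)} = b \left(-9 + b\right)$
$Y{\left(w \right)} = 32 + w$ ($Y{\left(w \right)} = 34 + \left(-2 + w\right) = 32 + w$)
$\left(26 \left(-6\right) 6 + Y{\left(Z{\left(6 \right)} \right)}\right) - 31003 = \left(26 \left(-6\right) 6 + \left(32 + 6 \left(-9 + 6\right)\right)\right) - 31003 = \left(\left(-156\right) 6 + \left(32 + 6 \left(-3\right)\right)\right) - 31003 = \left(-936 + \left(32 - 18\right)\right) - 31003 = \left(-936 + 14\right) - 31003 = -922 - 31003 = -31925$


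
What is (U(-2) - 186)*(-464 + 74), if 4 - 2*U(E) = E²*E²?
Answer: 74880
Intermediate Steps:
U(E) = 2 - E⁴/2 (U(E) = 2 - E²*E²/2 = 2 - E⁴/2)
(U(-2) - 186)*(-464 + 74) = ((2 - ½*(-2)⁴) - 186)*(-464 + 74) = ((2 - ½*16) - 186)*(-390) = ((2 - 8) - 186)*(-390) = (-6 - 186)*(-390) = -192*(-390) = 74880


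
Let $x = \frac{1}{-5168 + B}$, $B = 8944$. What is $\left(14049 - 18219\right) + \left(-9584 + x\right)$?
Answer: $- \frac{51935103}{3776} \approx -13754.0$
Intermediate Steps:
$x = \frac{1}{3776}$ ($x = \frac{1}{-5168 + 8944} = \frac{1}{3776} \approx 0.00026483$)
$\left(14049 - 18219\right) + \left(-9584 + x\right) = \left(14049 - 18219\right) + \left(-9584 + \frac{1}{3776}\right) = -4170 - \frac{36189183}{3776} = - \frac{51935103}{3776}$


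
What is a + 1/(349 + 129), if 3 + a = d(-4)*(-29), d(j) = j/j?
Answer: -15295/478 ≈ -31.998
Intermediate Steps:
d(j) = 1
a = -32 (a = -3 + 1*(-29) = -3 - 29 = -32)
a + 1/(349 + 129) = -32 + 1/(349 + 129) = -32 + 1/478 = -15295/478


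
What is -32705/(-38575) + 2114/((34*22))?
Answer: 10601089/2885410 ≈ 3.6740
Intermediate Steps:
-32705/(-38575) + 2114/((34*22)) = -32705*(-1/38575) + 2114/748 = 6541/7715 + 2114*(1/748) = 6541/7715 + 1057/374 = 10601089/2885410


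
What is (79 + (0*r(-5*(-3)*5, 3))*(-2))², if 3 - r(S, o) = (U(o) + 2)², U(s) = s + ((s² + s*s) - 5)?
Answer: 6241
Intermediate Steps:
U(s) = -5 + s + 2*s² (U(s) = s + ((s² + s²) - 5) = s + (2*s² - 5) = s + (-5 + 2*s²) = -5 + s + 2*s²)
r(S, o) = 3 - (-3 + o + 2*o²)² (r(S, o) = 3 - ((-5 + o + 2*o²) + 2)² = 3 - (-3 + o + 2*o²)²)
(79 + (0*r(-5*(-3)*5, 3))*(-2))² = (79 + (0*(3 - (-3 + 3 + 2*3²)²))*(-2))² = (79 + (0*(3 - (-3 + 3 + 2*9)²))*(-2))² = (79 + (0*(3 - (-3 + 3 + 18)²))*(-2))² = (79 + (0*(3 - 1*18²))*(-2))² = (79 + (0*(3 - 1*324))*(-2))² = (79 + (0*(3 - 324))*(-2))² = (79 + (0*(-321))*(-2))² = (79 + 0*(-2))² = (79 + 0)² = 79² = 6241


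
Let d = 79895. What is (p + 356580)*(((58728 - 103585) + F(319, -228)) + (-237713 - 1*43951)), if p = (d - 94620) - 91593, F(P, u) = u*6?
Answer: -82058156918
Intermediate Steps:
F(P, u) = 6*u
p = -106318 (p = (79895 - 94620) - 91593 = -14725 - 91593 = -106318)
(p + 356580)*(((58728 - 103585) + F(319, -228)) + (-237713 - 1*43951)) = (-106318 + 356580)*(((58728 - 103585) + 6*(-228)) + (-237713 - 1*43951)) = 250262*((-44857 - 1368) + (-237713 - 43951)) = 250262*(-46225 - 281664) = 250262*(-327889) = -82058156918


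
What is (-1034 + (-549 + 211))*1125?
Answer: -1543500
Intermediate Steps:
(-1034 + (-549 + 211))*1125 = (-1034 - 338)*1125 = -1372*1125 = -1543500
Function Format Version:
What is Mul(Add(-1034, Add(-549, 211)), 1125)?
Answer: -1543500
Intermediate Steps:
Mul(Add(-1034, Add(-549, 211)), 1125) = Mul(Add(-1034, -338), 1125) = Mul(-1372, 1125) = -1543500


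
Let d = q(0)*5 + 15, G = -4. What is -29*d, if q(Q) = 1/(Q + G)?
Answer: -1595/4 ≈ -398.75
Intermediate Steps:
q(Q) = 1/(-4 + Q) (q(Q) = 1/(Q - 4) = 1/(-4 + Q))
d = 55/4 (d = 5/(-4 + 0) + 15 = 5/(-4) + 15 = -1/4*5 + 15 = -5/4 + 15 = 55/4 ≈ 13.750)
-29*d = -29*55/4 = -1595/4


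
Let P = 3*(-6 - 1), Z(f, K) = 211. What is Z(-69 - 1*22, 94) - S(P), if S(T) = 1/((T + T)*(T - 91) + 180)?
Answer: 1030523/4884 ≈ 211.00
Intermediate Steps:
P = -21 (P = 3*(-7) = -21)
S(T) = 1/(180 + 2*T*(-91 + T)) (S(T) = 1/((2*T)*(-91 + T) + 180) = 1/(2*T*(-91 + T) + 180) = 1/(180 + 2*T*(-91 + T)))
Z(-69 - 1*22, 94) - S(P) = 211 - 1/(2*(90 + (-21)**2 - 91*(-21))) = 211 - 1/(2*(90 + 441 + 1911)) = 211 - 1/(2*2442) = 211 - 1*1/4884 = 211 - 1/4884 = 1030523/4884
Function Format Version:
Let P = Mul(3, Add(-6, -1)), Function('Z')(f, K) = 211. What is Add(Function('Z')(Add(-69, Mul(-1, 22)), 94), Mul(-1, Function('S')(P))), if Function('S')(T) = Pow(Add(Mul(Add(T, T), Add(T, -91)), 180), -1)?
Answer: Rational(1030523, 4884) ≈ 211.00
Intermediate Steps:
P = -21 (P = Mul(3, -7) = -21)
Function('S')(T) = Pow(Add(180, Mul(2, T, Add(-91, T))), -1) (Function('S')(T) = Pow(Add(Mul(Mul(2, T), Add(-91, T)), 180), -1) = Pow(Add(Mul(2, T, Add(-91, T)), 180), -1) = Pow(Add(180, Mul(2, T, Add(-91, T))), -1))
Add(Function('Z')(Add(-69, Mul(-1, 22)), 94), Mul(-1, Function('S')(P))) = Add(211, Mul(-1, Mul(Rational(1, 2), Pow(Add(90, Pow(-21, 2), Mul(-91, -21)), -1)))) = Add(211, Mul(-1, Mul(Rational(1, 2), Pow(Add(90, 441, 1911), -1)))) = Add(211, Mul(-1, Mul(Rational(1, 2), Pow(2442, -1)))) = Add(211, Mul(-1, Mul(Rational(1, 2), Rational(1, 2442)))) = Add(211, Mul(-1, Rational(1, 4884))) = Add(211, Rational(-1, 4884)) = Rational(1030523, 4884)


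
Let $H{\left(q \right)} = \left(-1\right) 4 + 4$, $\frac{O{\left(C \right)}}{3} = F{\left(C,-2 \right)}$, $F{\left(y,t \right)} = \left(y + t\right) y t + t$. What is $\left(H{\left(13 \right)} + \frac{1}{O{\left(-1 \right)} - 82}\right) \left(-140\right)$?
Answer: $\frac{70}{53} \approx 1.3208$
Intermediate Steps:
$F{\left(y,t \right)} = t + t y \left(t + y\right)$ ($F{\left(y,t \right)} = \left(t + y\right) y t + t = y \left(t + y\right) t + t = t y \left(t + y\right) + t = t + t y \left(t + y\right)$)
$O{\left(C \right)} = -6 - 6 C^{2} + 12 C$ ($O{\left(C \right)} = 3 \left(- 2 \left(1 + C^{2} - 2 C\right)\right) = 3 \left(-2 - 2 C^{2} + 4 C\right) = -6 - 6 C^{2} + 12 C$)
$H{\left(q \right)} = 0$ ($H{\left(q \right)} = -4 + 4 = 0$)
$\left(H{\left(13 \right)} + \frac{1}{O{\left(-1 \right)} - 82}\right) \left(-140\right) = \left(0 + \frac{1}{\left(-6 - 6 \left(-1\right)^{2} + 12 \left(-1\right)\right) - 82}\right) \left(-140\right) = \left(0 + \frac{1}{\left(-6 - 6 - 12\right) - 82}\right) \left(-140\right) = \left(0 + \frac{1}{-24 - 82}\right) \left(-140\right) = \left(0 + \frac{1}{-106}\right) \left(-140\right) = \left(0 - \frac{1}{106}\right) \left(-140\right) = \left(- \frac{1}{106}\right) \left(-140\right) = \frac{70}{53}$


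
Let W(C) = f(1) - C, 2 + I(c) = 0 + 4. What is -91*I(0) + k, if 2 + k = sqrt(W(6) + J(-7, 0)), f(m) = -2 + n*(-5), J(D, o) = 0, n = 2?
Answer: -184 + 3*I*sqrt(2) ≈ -184.0 + 4.2426*I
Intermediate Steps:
I(c) = 2 (I(c) = -2 + (0 + 4) = -2 + 4 = 2)
f(m) = -12 (f(m) = -2 + 2*(-5) = -2 - 10 = -12)
W(C) = -12 - C
k = -2 + 3*I*sqrt(2) (k = -2 + sqrt((-12 - 1*6) + 0) = -2 + sqrt((-12 - 6) + 0) = -2 + sqrt(-18 + 0) = -2 + sqrt(-18) = -2 + 3*I*sqrt(2) ≈ -2.0 + 4.2426*I)
-91*I(0) + k = -91*2 + (-2 + 3*I*sqrt(2)) = -182 + (-2 + 3*I*sqrt(2)) = -184 + 3*I*sqrt(2)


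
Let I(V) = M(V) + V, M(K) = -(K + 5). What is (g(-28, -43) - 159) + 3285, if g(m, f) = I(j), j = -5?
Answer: 3121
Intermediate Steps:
M(K) = -5 - K (M(K) = -(5 + K) = -5 - K)
I(V) = -5 (I(V) = (-5 - V) + V = -5)
g(m, f) = -5
(g(-28, -43) - 159) + 3285 = (-5 - 159) + 3285 = -164 + 3285 = 3121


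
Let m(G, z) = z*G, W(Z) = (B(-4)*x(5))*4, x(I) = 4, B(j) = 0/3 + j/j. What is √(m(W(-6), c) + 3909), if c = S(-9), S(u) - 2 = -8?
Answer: √3813 ≈ 61.750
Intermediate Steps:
B(j) = 1 (B(j) = 0*(⅓) + 1 = 0 + 1 = 1)
S(u) = -6 (S(u) = 2 - 8 = -6)
W(Z) = 16 (W(Z) = (1*4)*4 = 4*4 = 16)
c = -6
m(G, z) = G*z
√(m(W(-6), c) + 3909) = √(16*(-6) + 3909) = √(-96 + 3909) = √3813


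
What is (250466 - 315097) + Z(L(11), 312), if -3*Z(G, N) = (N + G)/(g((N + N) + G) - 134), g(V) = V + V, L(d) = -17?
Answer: -41880947/648 ≈ -64631.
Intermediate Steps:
g(V) = 2*V
Z(G, N) = -(G + N)/(3*(-134 + 2*G + 4*N)) (Z(G, N) = -(N + G)/(3*(2*((N + N) + G) - 134)) = -(G + N)/(3*(2*(2*N + G) - 134)) = -(G + N)/(3*(2*(G + 2*N) - 134)) = -(G + N)/(3*((2*G + 4*N) - 134)) = -(G + N)/(3*(-134 + 2*G + 4*N)))
(250466 - 315097) + Z(L(11), 312) = (250466 - 315097) + (-1*(-17) - 1*312)/(6*(-67 - 17 + 2*312)) = -64631 + (17 - 312)/(6*(-67 - 17 + 624)) = -64631 + (⅙)*(-295)/540 = -64631 + (⅙)*(1/540)*(-295) = -64631 - 59/648 = -41880947/648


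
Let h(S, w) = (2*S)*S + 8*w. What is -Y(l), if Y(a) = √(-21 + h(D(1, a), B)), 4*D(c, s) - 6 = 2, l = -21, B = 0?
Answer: -I*√13 ≈ -3.6056*I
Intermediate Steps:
D(c, s) = 2 (D(c, s) = 3/2 + (¼)*2 = 3/2 + ½ = 2)
h(S, w) = 2*S² + 8*w
Y(a) = I*√13 (Y(a) = √(-21 + (2*2² + 8*0)) = √(-21 + (2*4 + 0)) = √(-21 + (8 + 0)) = √(-21 + 8) = √(-13) = I*√13)
-Y(l) = -I*√13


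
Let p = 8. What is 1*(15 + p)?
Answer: 23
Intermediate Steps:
1*(15 + p) = 1*(15 + 8) = 1*23 = 23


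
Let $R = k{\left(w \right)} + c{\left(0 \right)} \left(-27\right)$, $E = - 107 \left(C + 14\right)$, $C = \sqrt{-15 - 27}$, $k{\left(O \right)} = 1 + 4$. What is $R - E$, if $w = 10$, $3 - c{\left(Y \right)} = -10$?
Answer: $1152 + 107 i \sqrt{42} \approx 1152.0 + 693.44 i$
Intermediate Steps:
$c{\left(Y \right)} = 13$ ($c{\left(Y \right)} = 3 - -10 = 3 + 10 = 13$)
$k{\left(O \right)} = 5$
$C = i \sqrt{42}$ ($C = \sqrt{-42} = i \sqrt{42} \approx 6.4807 i$)
$E = -1498 - 107 i \sqrt{42}$ ($E = - 107 \left(i \sqrt{42} + 14\right) = - 107 \left(14 + i \sqrt{42}\right) = -1498 - 107 i \sqrt{42} \approx -1498.0 - 693.44 i$)
$R = -346$ ($R = 5 + 13 \left(-27\right) = 5 - 351 = -346$)
$R - E = -346 - \left(-1498 - 107 i \sqrt{42}\right) = -346 + \left(1498 + 107 i \sqrt{42}\right) = 1152 + 107 i \sqrt{42}$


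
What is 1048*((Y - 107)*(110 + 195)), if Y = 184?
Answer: 24612280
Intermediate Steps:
1048*((Y - 107)*(110 + 195)) = 1048*((184 - 107)*(110 + 195)) = 1048*(77*305) = 1048*23485 = 24612280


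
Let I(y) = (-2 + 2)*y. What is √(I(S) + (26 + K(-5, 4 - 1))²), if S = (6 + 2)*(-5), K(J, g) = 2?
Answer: 28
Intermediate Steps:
S = -40 (S = 8*(-5) = -40)
I(y) = 0 (I(y) = 0*y = 0)
√(I(S) + (26 + K(-5, 4 - 1))²) = √(0 + (26 + 2)²) = √(0 + 28²) = √(0 + 784) = √784 = 28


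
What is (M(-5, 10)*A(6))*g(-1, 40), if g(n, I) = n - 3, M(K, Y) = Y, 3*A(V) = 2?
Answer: -80/3 ≈ -26.667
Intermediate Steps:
A(V) = ⅔ (A(V) = (⅓)*2 = ⅔)
g(n, I) = -3 + n
(M(-5, 10)*A(6))*g(-1, 40) = (10*(⅔))*(-3 - 1) = (20/3)*(-4) = -80/3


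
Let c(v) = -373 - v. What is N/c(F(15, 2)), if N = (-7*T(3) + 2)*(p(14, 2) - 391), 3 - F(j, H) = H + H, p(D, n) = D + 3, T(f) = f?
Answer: -3553/186 ≈ -19.102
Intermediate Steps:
p(D, n) = 3 + D
F(j, H) = 3 - 2*H (F(j, H) = 3 - (H + H) = 3 - 2*H)
N = 7106 (N = (-7*3 + 2)*((3 + 14) - 391) = (-21 + 2)*(17 - 391) = -19*(-374) = 7106)
N/c(F(15, 2)) = 7106/(-373 - (3 - 2*2)) = 7106/(-373 - (3 - 4)) = 7106/(-373 - 1*(-1)) = 7106/(-373 + 1) = 7106/(-372) = 7106*(-1/372) = -3553/186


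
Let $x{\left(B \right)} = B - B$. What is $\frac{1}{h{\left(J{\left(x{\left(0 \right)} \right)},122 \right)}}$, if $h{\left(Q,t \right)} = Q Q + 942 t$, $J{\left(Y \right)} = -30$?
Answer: $\frac{1}{115824} \approx 8.6338 \cdot 10^{-6}$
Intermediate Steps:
$x{\left(B \right)} = 0$
$h{\left(Q,t \right)} = Q^{2} + 942 t$
$\frac{1}{h{\left(J{\left(x{\left(0 \right)} \right)},122 \right)}} = \frac{1}{\left(-30\right)^{2} + 942 \cdot 122} = \frac{1}{900 + 114924} = \frac{1}{115824}$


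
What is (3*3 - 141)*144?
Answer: -19008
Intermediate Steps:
(3*3 - 141)*144 = (9 - 141)*144 = -132*144 = -19008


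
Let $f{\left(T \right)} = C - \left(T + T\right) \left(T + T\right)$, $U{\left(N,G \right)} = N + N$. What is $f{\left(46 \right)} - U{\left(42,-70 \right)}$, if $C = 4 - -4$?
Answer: $-8540$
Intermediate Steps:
$C = 8$ ($C = 4 + 4 = 8$)
$U{\left(N,G \right)} = 2 N$
$f{\left(T \right)} = 8 - 4 T^{2}$ ($f{\left(T \right)} = 8 - \left(T + T\right) \left(T + T\right) = 8 - 2 T 2 T = 8 - 4 T^{2}$)
$f{\left(46 \right)} - U{\left(42,-70 \right)} = \left(8 - 4 \cdot 46^{2}\right) - 2 \cdot 42 = \left(8 - 8464\right) - 84 = -8456 - 84 = -8540$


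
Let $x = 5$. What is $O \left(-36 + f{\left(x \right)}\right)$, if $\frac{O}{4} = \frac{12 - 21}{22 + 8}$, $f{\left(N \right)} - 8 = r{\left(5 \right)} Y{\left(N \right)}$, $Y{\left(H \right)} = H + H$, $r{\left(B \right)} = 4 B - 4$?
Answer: $- \frac{792}{5} \approx -158.4$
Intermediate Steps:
$r{\left(B \right)} = -4 + 4 B$
$Y{\left(H \right)} = 2 H$
$f{\left(N \right)} = 8 + 32 N$ ($f{\left(N \right)} = 8 + \left(-4 + 4 \cdot 5\right) 2 N = 8 + \left(-4 + 20\right) 2 N = 8 + 16 \cdot 2 N = 8 + 32 N$)
$O = - \frac{6}{5}$ ($O = 4 \frac{12 - 21}{22 + 8} = 4 \left(- \frac{9}{30}\right) = 4 \left(\left(-9\right) \frac{1}{30}\right) = 4 \left(- \frac{3}{10}\right) = - \frac{6}{5} \approx -1.2$)
$O \left(-36 + f{\left(x \right)}\right) = - \frac{6 \left(-36 + \left(8 + 32 \cdot 5\right)\right)}{5} = - \frac{6 \left(-36 + \left(8 + 160\right)\right)}{5} = - \frac{6 \left(-36 + 168\right)}{5} = \left(- \frac{6}{5}\right) 132 = - \frac{792}{5}$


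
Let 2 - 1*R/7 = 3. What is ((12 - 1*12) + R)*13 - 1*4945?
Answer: -5036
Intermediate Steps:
R = -7 (R = 14 - 7*3 = 14 - 21 = -7)
((12 - 1*12) + R)*13 - 1*4945 = ((12 - 1*12) - 7)*13 - 1*4945 = ((12 - 12) - 7)*13 - 4945 = (0 - 7)*13 - 4945 = -7*13 - 4945 = -91 - 4945 = -5036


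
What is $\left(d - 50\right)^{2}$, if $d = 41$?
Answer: $81$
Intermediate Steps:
$\left(d - 50\right)^{2} = \left(41 - 50\right)^{2} = \left(-9\right)^{2} = 81$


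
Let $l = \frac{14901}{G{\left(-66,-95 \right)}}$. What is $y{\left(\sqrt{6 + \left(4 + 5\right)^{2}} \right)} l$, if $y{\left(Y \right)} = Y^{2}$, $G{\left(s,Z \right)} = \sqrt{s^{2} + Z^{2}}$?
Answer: $\frac{1296387 \sqrt{13381}}{13381} \approx 11207.0$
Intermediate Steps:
$G{\left(s,Z \right)} = \sqrt{Z^{2} + s^{2}}$
$l = \frac{14901 \sqrt{13381}}{13381}$ ($l = \frac{14901}{\sqrt{\left(-95\right)^{2} + \left(-66\right)^{2}}} = \frac{14901}{\sqrt{9025 + 4356}} = \frac{14901}{\sqrt{13381}} = 14901 \frac{\sqrt{13381}}{13381} = \frac{14901 \sqrt{13381}}{13381} \approx 128.82$)
$y{\left(\sqrt{6 + \left(4 + 5\right)^{2}} \right)} l = \left(\sqrt{6 + \left(4 + 5\right)^{2}}\right)^{2} \frac{14901 \sqrt{13381}}{13381} = \left(\sqrt{6 + 9^{2}}\right)^{2} \frac{14901 \sqrt{13381}}{13381} = \left(\sqrt{6 + 81}\right)^{2} \frac{14901 \sqrt{13381}}{13381} = \left(\sqrt{87}\right)^{2} \frac{14901 \sqrt{13381}}{13381} = 87 \frac{14901 \sqrt{13381}}{13381} = \frac{1296387 \sqrt{13381}}{13381}$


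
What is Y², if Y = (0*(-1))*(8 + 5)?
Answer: 0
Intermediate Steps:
Y = 0 (Y = 0*13 = 0)
Y² = 0² = 0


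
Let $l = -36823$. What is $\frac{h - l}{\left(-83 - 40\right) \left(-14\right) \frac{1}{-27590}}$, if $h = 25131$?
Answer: $- \frac{854655430}{861} \approx -9.9263 \cdot 10^{5}$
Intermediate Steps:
$\frac{h - l}{\left(-83 - 40\right) \left(-14\right) \frac{1}{-27590}} = \frac{25131 - -36823}{\left(-83 - 40\right) \left(-14\right) \frac{1}{-27590}} = \frac{25131 + 36823}{\left(-123\right) \left(-14\right) \left(- \frac{1}{27590}\right)} = \frac{61954}{1722 \left(- \frac{1}{27590}\right)} = \frac{61954}{- \frac{861}{13795}} = 61954 \left(- \frac{13795}{861}\right) = - \frac{854655430}{861}$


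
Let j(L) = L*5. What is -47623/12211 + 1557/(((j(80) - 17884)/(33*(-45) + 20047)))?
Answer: -58957194451/35582854 ≈ -1656.9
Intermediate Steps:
j(L) = 5*L
-47623/12211 + 1557/(((j(80) - 17884)/(33*(-45) + 20047))) = -47623/12211 + 1557/(((5*80 - 17884)/(33*(-45) + 20047))) = -47623*1/12211 + 1557/(((400 - 17884)/(-1485 + 20047))) = -47623/12211 + 1557/((-17484/18562)) = -47623/12211 + 1557/((-17484*1/18562)) = -47623/12211 + 1557/(-8742/9281) = -47623/12211 + 1557*(-9281/8742) = -47623/12211 - 4816839/2914 = -58957194451/35582854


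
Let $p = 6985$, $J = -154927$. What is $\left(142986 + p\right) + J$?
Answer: $-4956$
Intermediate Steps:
$\left(142986 + p\right) + J = \left(142986 + 6985\right) - 154927 = 149971 - 154927 = -4956$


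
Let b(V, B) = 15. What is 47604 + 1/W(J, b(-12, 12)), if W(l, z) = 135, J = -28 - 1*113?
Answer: 6426541/135 ≈ 47604.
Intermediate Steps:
J = -141 (J = -28 - 113 = -141)
47604 + 1/W(J, b(-12, 12)) = 47604 + 1/135 = 6426541/135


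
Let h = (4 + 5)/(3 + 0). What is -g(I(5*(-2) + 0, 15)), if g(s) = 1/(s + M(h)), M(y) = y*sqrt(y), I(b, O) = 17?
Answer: -17/262 + 3*sqrt(3)/262 ≈ -0.045053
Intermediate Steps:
h = 3 (h = 9/3 = 9*(1/3) = 3)
M(y) = y**(3/2)
g(s) = 1/(s + 3*sqrt(3)) (g(s) = 1/(s + 3**(3/2)) = 1/(s + 3*sqrt(3)))
-g(I(5*(-2) + 0, 15)) = -1/(17 + 3*sqrt(3))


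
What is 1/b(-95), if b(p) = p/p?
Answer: 1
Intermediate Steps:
b(p) = 1
1/b(-95) = 1/1 = 1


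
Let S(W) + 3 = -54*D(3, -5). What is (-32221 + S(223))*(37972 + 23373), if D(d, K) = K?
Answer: -1960218130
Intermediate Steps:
S(W) = 267 (S(W) = -3 - 54*(-5) = -3 + 270 = 267)
(-32221 + S(223))*(37972 + 23373) = (-32221 + 267)*(37972 + 23373) = -31954*61345 = -1960218130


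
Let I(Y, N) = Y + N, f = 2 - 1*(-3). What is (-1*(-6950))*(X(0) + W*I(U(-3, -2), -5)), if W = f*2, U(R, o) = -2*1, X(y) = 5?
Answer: -451750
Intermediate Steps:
f = 5 (f = 2 + 3 = 5)
U(R, o) = -2
I(Y, N) = N + Y
W = 10 (W = 5*2 = 10)
(-1*(-6950))*(X(0) + W*I(U(-3, -2), -5)) = (-1*(-6950))*(5 + 10*(-5 - 2)) = 6950*(5 + 10*(-7)) = 6950*(5 - 70) = 6950*(-65) = -451750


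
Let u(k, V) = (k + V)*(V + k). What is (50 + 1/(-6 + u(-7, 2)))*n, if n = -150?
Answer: -142650/19 ≈ -7507.9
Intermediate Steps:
u(k, V) = (V + k)² (u(k, V) = (V + k)*(V + k) = (V + k)²)
(50 + 1/(-6 + u(-7, 2)))*n = (50 + 1/(-6 + (2 - 7)²))*(-150) = (50 + 1/(-6 + (-5)²))*(-150) = (50 + 1/(-6 + 25))*(-150) = (50 + 1/19)*(-150) = (951/19)*(-150) = -142650/19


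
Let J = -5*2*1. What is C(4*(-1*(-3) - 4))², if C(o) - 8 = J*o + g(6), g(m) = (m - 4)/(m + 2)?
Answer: 37249/16 ≈ 2328.1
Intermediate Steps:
g(m) = (-4 + m)/(2 + m)
J = -10 (J = -10*1 = -10)
C(o) = 33/4 - 10*o (C(o) = 8 + (-10*o + (-4 + 6)/(2 + 6)) = 8 + (-10*o + 2/8) = 8 + (-10*o + (⅛)*2) = 8 + (-10*o + ¼) = 8 + (¼ - 10*o) = 33/4 - 10*o)
C(4*(-1*(-3) - 4))² = (33/4 - 40*(-1*(-3) - 4))² = (33/4 - 40*(3 - 4))² = (33/4 - 40*(-1))² = (33/4 - 10*(-4))² = (33/4 + 40)² = (193/4)² = 37249/16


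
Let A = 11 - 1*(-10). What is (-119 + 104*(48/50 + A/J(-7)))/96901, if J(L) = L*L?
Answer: 4447/16957675 ≈ 0.00026224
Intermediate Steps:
J(L) = L**2
A = 21 (A = 11 + 10 = 21)
(-119 + 104*(48/50 + A/J(-7)))/96901 = (-119 + 104*(48/50 + 21/((-7)**2)))/96901 = (-119 + 104*(48*(1/50) + 21/49))*(1/96901) = (-119 + 104*(24/25 + 21*(1/49)))*(1/96901) = (-119 + 104*(24/25 + 3/7))*(1/96901) = (-119 + 104*(243/175))*(1/96901) = (-119 + 25272/175)*(1/96901) = (4447/175)*(1/96901) = 4447/16957675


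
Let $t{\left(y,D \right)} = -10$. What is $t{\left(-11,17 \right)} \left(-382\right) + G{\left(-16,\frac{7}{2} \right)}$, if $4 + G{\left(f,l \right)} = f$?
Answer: $3800$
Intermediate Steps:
$G{\left(f,l \right)} = -4 + f$
$t{\left(-11,17 \right)} \left(-382\right) + G{\left(-16,\frac{7}{2} \right)} = \left(-10\right) \left(-382\right) - 20 = 3820 - 20 = 3800$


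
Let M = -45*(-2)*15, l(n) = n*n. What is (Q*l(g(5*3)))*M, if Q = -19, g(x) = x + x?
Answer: -23085000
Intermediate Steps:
g(x) = 2*x
l(n) = n²
M = 1350 (M = 90*15 = 1350)
(Q*l(g(5*3)))*M = -19*(2*(5*3))²*1350 = -19*(2*15)²*1350 = -19*30²*1350 = -19*900*1350 = -17100*1350 = -23085000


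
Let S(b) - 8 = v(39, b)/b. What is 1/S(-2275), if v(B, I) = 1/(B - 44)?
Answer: 11375/91001 ≈ 0.12500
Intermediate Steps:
v(B, I) = 1/(-44 + B)
S(b) = 8 - 1/(5*b) (S(b) = 8 + 1/((-44 + 39)*b) = 8 + 1/((-5)*b) = 8 - 1/(5*b))
1/S(-2275) = 1/(8 - ⅕/(-2275)) = 1/(8 - ⅕*(-1/2275)) = 1/(8 + 1/11375) = 1/(91001/11375) = 11375/91001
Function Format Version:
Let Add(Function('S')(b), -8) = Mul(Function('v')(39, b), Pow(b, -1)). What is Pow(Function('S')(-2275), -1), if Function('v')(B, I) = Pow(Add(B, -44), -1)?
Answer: Rational(11375, 91001) ≈ 0.12500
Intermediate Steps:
Function('v')(B, I) = Pow(Add(-44, B), -1)
Function('S')(b) = Add(8, Mul(Rational(-1, 5), Pow(b, -1))) (Function('S')(b) = Add(8, Mul(Pow(Add(-44, 39), -1), Pow(b, -1))) = Add(8, Mul(Pow(-5, -1), Pow(b, -1))) = Add(8, Mul(Rational(-1, 5), Pow(b, -1))))
Pow(Function('S')(-2275), -1) = Pow(Add(8, Mul(Rational(-1, 5), Pow(-2275, -1))), -1) = Pow(Add(8, Mul(Rational(-1, 5), Rational(-1, 2275))), -1) = Pow(Add(8, Rational(1, 11375)), -1) = Pow(Rational(91001, 11375), -1) = Rational(11375, 91001)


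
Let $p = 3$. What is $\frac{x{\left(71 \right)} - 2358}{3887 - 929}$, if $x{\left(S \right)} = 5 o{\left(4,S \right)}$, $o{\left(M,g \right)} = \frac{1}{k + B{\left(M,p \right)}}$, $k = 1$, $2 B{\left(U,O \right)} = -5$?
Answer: $- \frac{3542}{4437} \approx -0.79829$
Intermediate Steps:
$B{\left(U,O \right)} = - \frac{5}{2}$ ($B{\left(U,O \right)} = \frac{1}{2} \left(-5\right) = - \frac{5}{2}$)
$o{\left(M,g \right)} = - \frac{2}{3}$ ($o{\left(M,g \right)} = \frac{1}{1 - \frac{5}{2}} = \frac{1}{- \frac{3}{2}} = - \frac{2}{3}$)
$x{\left(S \right)} = - \frac{10}{3}$ ($x{\left(S \right)} = 5 \left(- \frac{2}{3}\right) = - \frac{10}{3}$)
$\frac{x{\left(71 \right)} - 2358}{3887 - 929} = \frac{- \frac{10}{3} - 2358}{3887 - 929} = - \frac{7084}{3 \cdot 2958} = \left(- \frac{7084}{3}\right) \frac{1}{2958} = - \frac{3542}{4437}$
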